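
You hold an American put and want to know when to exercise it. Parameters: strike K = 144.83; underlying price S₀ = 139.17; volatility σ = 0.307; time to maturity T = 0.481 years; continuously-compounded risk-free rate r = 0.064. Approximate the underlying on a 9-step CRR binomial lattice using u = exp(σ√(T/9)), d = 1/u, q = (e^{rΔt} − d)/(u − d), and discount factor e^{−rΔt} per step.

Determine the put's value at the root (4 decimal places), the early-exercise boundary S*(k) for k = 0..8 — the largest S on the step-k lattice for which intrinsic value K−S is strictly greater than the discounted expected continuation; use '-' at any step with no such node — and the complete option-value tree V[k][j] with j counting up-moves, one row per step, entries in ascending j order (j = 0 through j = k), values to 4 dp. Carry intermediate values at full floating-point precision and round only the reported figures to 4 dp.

Δt=0.05344, u=1.07355, d=0.93149, q=0.50638, disc=e^(-rΔt)=0.99659
k=9 terminal: V=max(K-S,0) → 71.3551 60.1492 47.2342 32.3496 15.1949 0.0000 0.0000 0.0000 0.0000 0.0000
k=8: j=0 S=78.8791 intr=65.9509 cont=65.4563 V=65.9509[EX]; j=1 S=90.9092 intr=53.9208 cont=53.4262 V=53.9208[EX]; j=2 S=104.7741 intr=40.0559 cont=39.5614 V=40.0559[EX]; j=3 S=120.7535 intr=24.0765 cont=23.5820 V=24.0765[EX]; j=4 S=139.1700 intr=5.6600 cont=7.4748 V=7.4748[hold]; j=5 S=160.3952 intr=0.0000 cont=0.0000 V=0.0000[hold]; j=6 S=184.8576 intr=0.0000 cont=0.0000 V=0.0000[hold]; j=7 S=213.0508 intr=0.0000 cont=0.0000 V=0.0000[hold]; j=8 S=245.5439 intr=0.0000 cont=0.0000 V=0.0000[hold]  S*(8)=120.7535
k=7: j=0 S=84.6808 intr=60.1492 cont=59.6546 V=60.1492[EX]; j=1 S=97.5958 intr=47.2342 cont=46.7397 V=47.2342[EX]; j=2 S=112.4804 intr=32.3496 cont=31.8551 V=32.3496[EX]; j=3 S=129.6351 intr=15.1949 cont=15.6162 V=15.6162[hold]; j=4 S=149.4062 intr=0.0000 cont=3.6771 V=3.6771[hold]; j=5 S=172.1926 intr=0.0000 cont=0.0000 V=0.0000[hold]; j=6 S=198.4542 intr=0.0000 cont=0.0000 V=0.0000[hold]; j=7 S=228.7211 intr=0.0000 cont=0.0000 V=0.0000[hold]  S*(7)=112.4804
k=6: j=0 S=90.9092 intr=53.9208 cont=53.4262 V=53.9208[EX]; j=1 S=104.7741 intr=40.0559 cont=39.5614 V=40.0559[EX]; j=2 S=120.7535 intr=24.0765 cont=23.7946 V=24.0765[EX]; j=3 S=139.1700 intr=5.6600 cont=9.5378 V=9.5378[hold]; j=4 S=160.3952 intr=0.0000 cont=1.8089 V=1.8089[hold]; j=5 S=184.8576 intr=0.0000 cont=0.0000 V=0.0000[hold]; j=6 S=213.0508 intr=0.0000 cont=0.0000 V=0.0000[hold]  S*(6)=120.7535
k=5: j=0 S=97.5958 intr=47.2342 cont=46.7397 V=47.2342[EX]; j=1 S=112.4804 intr=32.3496 cont=31.8551 V=32.3496[EX]; j=2 S=129.6351 intr=15.1949 cont=16.6573 V=16.6573[hold]; j=3 S=149.4062 intr=0.0000 cont=5.6048 V=5.6048[hold]; j=4 S=172.1926 intr=0.0000 cont=0.8899 V=0.8899[hold]; j=5 S=198.4542 intr=0.0000 cont=0.0000 V=0.0000[hold]  S*(5)=112.4804
k=4: j=0 S=104.7741 intr=40.0559 cont=39.5614 V=40.0559[EX]; j=1 S=120.7535 intr=24.0765 cont=24.3200 V=24.3200[hold]; j=2 S=139.1700 intr=5.6600 cont=11.0227 V=11.0227[hold]; j=3 S=160.3952 intr=0.0000 cont=3.2063 V=3.2063[hold]; j=4 S=184.8576 intr=0.0000 cont=0.4377 V=0.4377[hold]  S*(4)=104.7741
k=3: j=0 S=112.4804 intr=32.3496 cont=31.9779 V=32.3496[EX]; j=1 S=129.6351 intr=15.1949 cont=17.5264 V=17.5264[hold]; j=2 S=149.4062 intr=0.0000 cont=7.0405 V=7.0405[hold]; j=3 S=172.1926 intr=0.0000 cont=1.7982 V=1.7982[hold]  S*(3)=112.4804
k=2: j=0 S=120.7535 intr=24.0765 cont=24.7586 V=24.7586[hold]; j=1 S=139.1700 intr=5.6600 cont=12.1748 V=12.1748[hold]; j=2 S=160.3952 intr=0.0000 cont=4.3709 V=4.3709[hold]  S*(2)=-
k=1: j=0 S=129.6351 intr=15.1949 cont=18.3236 V=18.3236[hold]; j=1 S=149.4062 intr=0.0000 cont=8.1950 V=8.1950[hold]  S*(1)=-
k=0: j=0 S=139.1700 intr=5.6600 cont=13.1496 V=13.1496[hold]  S*(0)=-

price = 13.1496
boundary = - - - 112.4804 104.7741 112.4804 120.7535 112.4804 120.7535
tree:
13.1496
18.3236 8.1950
24.7586 12.1748 4.3709
32.3496 17.5264 7.0405 1.7982
40.0559 24.3200 11.0227 3.2063 0.4377
47.2342 32.3496 16.6573 5.6048 0.8899 0.0000
53.9208 40.0559 24.0765 9.5378 1.8089 0.0000 0.0000
60.1492 47.2342 32.3496 15.6162 3.6771 0.0000 0.0000 0.0000
65.9509 53.9208 40.0559 24.0765 7.4748 0.0000 0.0000 0.0000 0.0000
71.3551 60.1492 47.2342 32.3496 15.1949 0.0000 0.0000 0.0000 0.0000 0.0000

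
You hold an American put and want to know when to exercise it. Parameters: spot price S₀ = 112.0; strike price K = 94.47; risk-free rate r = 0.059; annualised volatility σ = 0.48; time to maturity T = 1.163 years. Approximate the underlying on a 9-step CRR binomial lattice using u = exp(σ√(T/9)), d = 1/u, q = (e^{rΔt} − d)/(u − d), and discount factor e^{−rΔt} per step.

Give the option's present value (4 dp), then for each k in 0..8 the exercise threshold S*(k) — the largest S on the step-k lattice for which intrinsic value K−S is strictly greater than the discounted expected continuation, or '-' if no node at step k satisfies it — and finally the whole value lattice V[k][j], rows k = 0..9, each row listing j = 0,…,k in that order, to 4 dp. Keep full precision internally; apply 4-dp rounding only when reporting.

price = 10.7417
boundary = - - - - 56.1657 47.2645 56.1657 66.7434 79.3131
tree:
10.7417
15.4638 5.7779
21.6485 8.9849 2.3825
29.3387 13.6310 4.0758 0.5792
38.3043 20.0572 6.8601 1.1128 0.0081
47.2055 28.4015 11.3031 2.1379 0.0157 0.0000
54.6961 38.3043 18.0859 4.1073 0.0304 0.0000 0.0000
60.9995 47.2055 27.7266 7.8903 0.0588 0.0000 0.0000 0.0000
66.3040 54.6961 38.3043 15.1569 0.1137 0.0000 0.0000 0.0000 0.0000
70.7678 60.9995 47.2055 27.7266 0.2200 0.0000 0.0000 0.0000 0.0000 0.0000

Δt=0.12922, u=1.18833, d=0.84152, q=0.47904, disc=e^(-rΔt)=0.99240
k=9 terminal: V=max(K-S,0) → 70.7678 60.9995 47.2055 27.7266 0.2200 0.0000 0.0000 0.0000 0.0000 0.0000
k=8: j=0 S=28.1660 intr=66.3040 cont=65.5865 V=66.3040[EX]; j=1 S=39.7739 intr=54.6961 cont=53.9786 V=54.6961[EX]; j=2 S=56.1657 intr=38.3043 cont=37.5867 V=38.3043[EX]; j=3 S=79.3131 intr=15.1569 cont=14.4394 V=15.1569[EX]; j=4 S=112.0000 intr=0.0000 cont=0.1137 V=0.1137[hold]; j=5 S=158.1580 intr=0.0000 cont=0.0000 V=0.0000[hold]; j=6 S=223.3390 intr=0.0000 cont=0.0000 V=0.0000[hold]; j=7 S=315.3826 intr=0.0000 cont=0.0000 V=0.0000[hold]; j=8 S=445.3598 intr=0.0000 cont=0.0000 V=0.0000[hold]  S*(8)=79.3131
k=7: j=0 S=33.4705 intr=60.9995 cont=60.2820 V=60.9995[EX]; j=1 S=47.2645 intr=47.2055 cont=46.4880 V=47.2055[EX]; j=2 S=66.7434 intr=27.7266 cont=27.0091 V=27.7266[EX]; j=3 S=94.2500 intr=0.2200 cont=7.8903 V=7.8903[hold]; j=4 S=133.0928 intr=0.0000 cont=0.0588 V=0.0588[hold]; j=5 S=187.9438 intr=0.0000 cont=0.0000 V=0.0000[hold]; j=6 S=265.4002 intr=0.0000 cont=0.0000 V=0.0000[hold]; j=7 S=374.7783 intr=0.0000 cont=0.0000 V=0.0000[hold]  S*(7)=66.7434
k=6: j=0 S=39.7739 intr=54.6961 cont=53.9786 V=54.6961[EX]; j=1 S=56.1657 intr=38.3043 cont=37.5867 V=38.3043[EX]; j=2 S=79.3131 intr=15.1569 cont=18.0859 V=18.0859[hold]; j=3 S=112.0000 intr=0.0000 cont=4.1073 V=4.1073[hold]; j=4 S=158.1580 intr=0.0000 cont=0.0304 V=0.0304[hold]; j=5 S=223.3390 intr=0.0000 cont=0.0000 V=0.0000[hold]; j=6 S=315.3826 intr=0.0000 cont=0.0000 V=0.0000[hold]  S*(6)=56.1657
k=5: j=0 S=47.2645 intr=47.2055 cont=46.4880 V=47.2055[EX]; j=1 S=66.7434 intr=27.7266 cont=28.4015 V=28.4015[hold]; j=2 S=94.2500 intr=0.2200 cont=11.3031 V=11.3031[hold]; j=3 S=133.0928 intr=0.0000 cont=2.1379 V=2.1379[hold]; j=4 S=187.9438 intr=0.0000 cont=0.0157 V=0.0157[hold]; j=5 S=265.4002 intr=0.0000 cont=0.0000 V=0.0000[hold]  S*(5)=47.2645
k=4: j=0 S=56.1657 intr=38.3043 cont=37.9076 V=38.3043[EX]; j=1 S=79.3131 intr=15.1569 cont=20.0572 V=20.0572[hold]; j=2 S=112.0000 intr=0.0000 cont=6.8601 V=6.8601[hold]; j=3 S=158.1580 intr=0.0000 cont=1.1128 V=1.1128[hold]; j=4 S=223.3390 intr=0.0000 cont=0.0081 V=0.0081[hold]  S*(4)=56.1657
k=3: j=0 S=66.7434 intr=27.7266 cont=29.3387 V=29.3387[hold]; j=1 S=94.2500 intr=0.2200 cont=13.6310 V=13.6310[hold]; j=2 S=133.0928 intr=0.0000 cont=4.0758 V=4.0758[hold]; j=3 S=187.9438 intr=0.0000 cont=0.5792 V=0.5792[hold]  S*(3)=-
k=2: j=0 S=79.3131 intr=15.1569 cont=21.6485 V=21.6485[hold]; j=1 S=112.0000 intr=0.0000 cont=8.9849 V=8.9849[hold]; j=2 S=158.1580 intr=0.0000 cont=2.3825 V=2.3825[hold]  S*(2)=-
k=1: j=0 S=94.2500 intr=0.2200 cont=15.4638 V=15.4638[hold]; j=1 S=133.0928 intr=0.0000 cont=5.7779 V=5.7779[hold]  S*(1)=-
k=0: j=0 S=112.0000 intr=0.0000 cont=10.7417 V=10.7417[hold]  S*(0)=-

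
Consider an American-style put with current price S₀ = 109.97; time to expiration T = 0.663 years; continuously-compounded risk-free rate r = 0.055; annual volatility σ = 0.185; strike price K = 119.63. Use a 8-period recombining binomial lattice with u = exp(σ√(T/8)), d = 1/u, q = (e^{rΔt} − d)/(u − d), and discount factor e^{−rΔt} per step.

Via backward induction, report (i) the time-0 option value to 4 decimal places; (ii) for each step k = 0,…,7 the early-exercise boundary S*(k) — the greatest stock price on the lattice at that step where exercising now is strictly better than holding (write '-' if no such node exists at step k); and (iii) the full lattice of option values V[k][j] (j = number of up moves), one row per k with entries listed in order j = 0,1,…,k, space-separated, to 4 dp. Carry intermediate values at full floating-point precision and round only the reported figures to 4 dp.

params: Δt=0.08288 u=1.05470 d=0.94814 q=0.52956 e^(-rΔt)=0.99545
t_8 payoffs: 47.8113 39.7392 30.7599 20.7713 9.6600 0.0000 0.0000 0.0000 0.0000
t_7: node(7,0) S=75.7473 payoff=43.8827 vs cont=43.3387 → 43.8827 [stop]  node(7,1) S=84.2609 payoff=35.3691 vs cont=34.8250 → 35.3691 [stop]  node(7,2) S=93.7315 payoff=25.8985 vs cont=25.3545 → 25.8985 [stop]  node(7,3) S=104.2665 payoff=15.3635 vs cont=14.8195 → 15.3635 [stop]  node(7,4) S=115.9855 payoff=3.6445 vs cont=4.5238 → 4.5238 [wait]  node(7,5) S=129.0218 payoff=0.0000 vs cont=0.0000 → 0.0000 [wait]  node(7,6) S=143.5232 payoff=0.0000 vs cont=0.0000 → 0.0000 [wait]  node(7,7) S=159.6546 payoff=0.0000 vs cont=0.0000 → 0.0000 [wait]  ⇒ S*(7)=104.2665
t_6: node(6,0) S=79.8908 payoff=39.7392 vs cont=39.1952 → 39.7392 [stop]  node(6,1) S=88.8701 payoff=30.7599 vs cont=30.2158 → 30.7599 [stop]  node(6,2) S=98.8587 payoff=20.7713 vs cont=20.2272 → 20.7713 [stop]  node(6,3) S=109.9700 payoff=9.6600 vs cont=9.5795 → 9.6600 [stop]  node(6,4) S=122.3301 payoff=0.0000 vs cont=2.1185 → 2.1185 [wait]  node(6,5) S=136.0795 payoff=0.0000 vs cont=0.0000 → 0.0000 [wait]  node(6,6) S=151.3742 payoff=0.0000 vs cont=0.0000 → 0.0000 [wait]  ⇒ S*(6)=109.9700
t_5: node(5,0) S=84.2609 payoff=35.3691 vs cont=34.8250 → 35.3691 [stop]  node(5,1) S=93.7315 payoff=25.8985 vs cont=25.3545 → 25.8985 [stop]  node(5,2) S=104.2665 payoff=15.3635 vs cont=14.8195 → 15.3635 [stop]  node(5,3) S=115.9855 payoff=3.6445 vs cont=5.6406 → 5.6406 [wait]  node(5,4) S=129.0218 payoff=0.0000 vs cont=0.9921 → 0.9921 [wait]  node(5,5) S=143.5232 payoff=0.0000 vs cont=0.0000 → 0.0000 [wait]  ⇒ S*(5)=104.2665
t_4: node(4,0) S=88.8701 payoff=30.7599 vs cont=30.2158 → 30.7599 [stop]  node(4,1) S=98.8587 payoff=20.7713 vs cont=20.2272 → 20.7713 [stop]  node(4,2) S=109.9700 payoff=9.6600 vs cont=10.1682 → 10.1682 [wait]  node(4,3) S=122.3301 payoff=0.0000 vs cont=3.1645 → 3.1645 [wait]  node(4,4) S=136.0795 payoff=0.0000 vs cont=0.4646 → 0.4646 [wait]  ⇒ S*(4)=98.8587
t_3: node(3,0) S=93.7315 payoff=25.8985 vs cont=25.3545 → 25.8985 [stop]  node(3,1) S=104.2665 payoff=15.3635 vs cont=15.0874 → 15.3635 [stop]  node(3,2) S=115.9855 payoff=3.6445 vs cont=6.4299 → 6.4299 [wait]  node(3,3) S=129.0218 payoff=0.0000 vs cont=1.7268 → 1.7268 [wait]  ⇒ S*(3)=104.2665
t_2: node(2,0) S=98.8587 payoff=20.7713 vs cont=20.2272 → 20.7713 [stop]  node(2,1) S=109.9700 payoff=9.6600 vs cont=10.5843 → 10.5843 [wait]  node(2,2) S=122.3301 payoff=0.0000 vs cont=3.9215 → 3.9215 [wait]  ⇒ S*(2)=98.8587
t_1: node(1,0) S=104.2665 payoff=15.3635 vs cont=15.3067 → 15.3635 [stop]  node(1,1) S=115.9855 payoff=3.6445 vs cont=7.0238 → 7.0238 [wait]  ⇒ S*(1)=104.2665
t_0: node(0,0) S=109.9700 payoff=9.6600 vs cont=10.8974 → 10.8974 [wait]  ⇒ S*(0)=-

price = 10.8974
boundary = - 104.2665 98.8587 104.2665 98.8587 104.2665 109.9700 104.2665
tree:
10.8974
15.3635 7.0238
20.7713 10.5843 3.9215
25.8985 15.3635 6.4299 1.7268
30.7599 20.7713 10.1682 3.1645 0.4646
35.3691 25.8985 15.3635 5.6406 0.9921 0.0000
39.7392 30.7599 20.7713 9.6600 2.1185 0.0000 0.0000
43.8827 35.3691 25.8985 15.3635 4.5238 0.0000 0.0000 0.0000
47.8113 39.7392 30.7599 20.7713 9.6600 0.0000 0.0000 0.0000 0.0000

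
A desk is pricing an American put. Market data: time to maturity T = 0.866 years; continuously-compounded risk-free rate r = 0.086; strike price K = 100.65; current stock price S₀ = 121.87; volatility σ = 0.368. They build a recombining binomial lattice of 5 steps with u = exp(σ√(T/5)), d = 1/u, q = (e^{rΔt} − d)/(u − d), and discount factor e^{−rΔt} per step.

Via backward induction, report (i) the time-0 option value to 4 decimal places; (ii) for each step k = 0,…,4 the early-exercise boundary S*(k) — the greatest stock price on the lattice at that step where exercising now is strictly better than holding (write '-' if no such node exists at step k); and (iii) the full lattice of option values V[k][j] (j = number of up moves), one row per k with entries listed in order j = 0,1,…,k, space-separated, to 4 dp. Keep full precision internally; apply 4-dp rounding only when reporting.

price = 4.5850
boundary = - - - 76.9765 66.0458
tree:
4.5850
8.1739 1.2796
14.1835 2.6539 0.0000
23.6735 5.5039 0.0000 0.0000
34.6042 11.4148 0.0000 0.0000 0.0000
43.9827 23.6735 0.0000 0.0000 0.0000 0.0000

Δt=0.17320  u=1.16550  d=0.85800  q=0.51059  discount=0.98522
step 5 (expiry): payoffs max(K−S,0) = 43.9827 23.6735 0.0000 0.0000 0.0000 0.0000
step 4: (k=4,j=0): S=66.0458, (K−S)⁺=34.6042, hold=33.1161 ⇒ V=34.6042 exercise | (k=4,j=1): S=89.7162, (K−S)⁺=10.9338, hold=11.4148 ⇒ V=11.4148 continue | (k=4,j=2): S=121.8700, (K−S)⁺=0.0000, hold=0.0000 ⇒ V=0.0000 continue | (k=4,j=3): S=165.5475, (K−S)⁺=0.0000, hold=0.0000 ⇒ V=0.0000 continue | (k=4,j=4): S=224.8788, (K−S)⁺=0.0000, hold=0.0000 ⇒ V=0.0000 continue  boundary S*=66.0458
step 3: (k=3,j=0): S=76.9765, (K−S)⁺=23.6735, hold=22.4274 ⇒ V=23.6735 exercise | (k=3,j=1): S=104.5644, (K−S)⁺=0.0000, hold=5.5039 ⇒ V=5.5039 continue | (k=3,j=2): S=142.0397, (K−S)⁺=0.0000, hold=0.0000 ⇒ V=0.0000 continue | (k=3,j=3): S=192.9459, (K−S)⁺=0.0000, hold=0.0000 ⇒ V=0.0000 continue  boundary S*=76.9765
step 2: (k=2,j=0): S=89.7162, (K−S)⁺=10.9338, hold=14.1835 ⇒ V=14.1835 continue | (k=2,j=1): S=121.8700, (K−S)⁺=0.0000, hold=2.6539 ⇒ V=2.6539 continue | (k=2,j=2): S=165.5475, (K−S)⁺=0.0000, hold=0.0000 ⇒ V=0.0000 continue  boundary S*=-
step 1: (k=1,j=0): S=104.5644, (K−S)⁺=0.0000, hold=8.1739 ⇒ V=8.1739 continue | (k=1,j=1): S=142.0397, (K−S)⁺=0.0000, hold=1.2796 ⇒ V=1.2796 continue  boundary S*=-
step 0: (k=0,j=0): S=121.8700, (K−S)⁺=0.0000, hold=4.5850 ⇒ V=4.5850 continue  boundary S*=-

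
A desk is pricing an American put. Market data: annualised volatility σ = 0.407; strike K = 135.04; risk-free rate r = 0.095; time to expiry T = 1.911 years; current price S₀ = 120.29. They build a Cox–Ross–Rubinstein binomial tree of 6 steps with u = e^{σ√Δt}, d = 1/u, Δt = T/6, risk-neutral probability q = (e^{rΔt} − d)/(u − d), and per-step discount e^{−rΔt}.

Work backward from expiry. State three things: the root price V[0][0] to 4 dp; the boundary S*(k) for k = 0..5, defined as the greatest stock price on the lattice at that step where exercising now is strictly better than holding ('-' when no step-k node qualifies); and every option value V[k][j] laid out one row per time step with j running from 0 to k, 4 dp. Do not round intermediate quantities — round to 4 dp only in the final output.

Δt=0.31850  u=1.25821  d=0.79478  q=0.50911  discount=0.97020
step 6 (expiry): payoffs max(K−S,0) = 104.7220 87.0434 59.0564 14.7500 0.0000 0.0000 0.0000
step 5: (k=5,j=0): S=38.1466, (K−S)⁺=96.8934, hold=92.8686 ⇒ V=96.8934 exercise | (k=5,j=1): S=60.3900, (K−S)⁺=74.6500, hold=70.6252 ⇒ V=74.6500 exercise | (k=5,j=2): S=95.6037, (K−S)⁺=39.4363, hold=35.4115 ⇒ V=39.4363 exercise | (k=5,j=3): S=151.3506, (K−S)⁺=0.0000, hold=7.0248 ⇒ V=7.0248 continue | (k=5,j=4): S=239.6038, (K−S)⁺=0.0000, hold=0.0000 ⇒ V=0.0000 continue | (k=5,j=5): S=379.3177, (K−S)⁺=0.0000, hold=0.0000 ⇒ V=0.0000 continue  boundary S*=95.6037
step 4: (k=4,j=0): S=47.9966, (K−S)⁺=87.0434, hold=83.0186 ⇒ V=87.0434 exercise | (k=4,j=1): S=75.9836, (K−S)⁺=59.0564, hold=55.0316 ⇒ V=59.0564 exercise | (k=4,j=2): S=120.2900, (K−S)⁺=14.7500, hold=22.2515 ⇒ V=22.2515 continue | (k=4,j=3): S=190.4316, (K−S)⁺=0.0000, hold=3.3456 ⇒ V=3.3456 continue | (k=4,j=4): S=301.4730, (K−S)⁺=0.0000, hold=0.0000 ⇒ V=0.0000 continue  boundary S*=75.9836
step 3: (k=3,j=0): S=60.3900, (K−S)⁺=74.6500, hold=70.6252 ⇒ V=74.6500 exercise | (k=3,j=1): S=95.6037, (K−S)⁺=39.4363, hold=39.1168 ⇒ V=39.4363 exercise | (k=3,j=2): S=151.3506, (K−S)⁺=0.0000, hold=12.2499 ⇒ V=12.2499 continue | (k=3,j=3): S=239.6038, (K−S)⁺=0.0000, hold=1.5933 ⇒ V=1.5933 continue  boundary S*=95.6037
step 2: (k=2,j=0): S=75.9836, (K−S)⁺=59.0564, hold=55.0316 ⇒ V=59.0564 exercise | (k=2,j=1): S=120.2900, (K−S)⁺=14.7500, hold=24.8324 ⇒ V=24.8324 continue | (k=2,j=2): S=190.4316, (K−S)⁺=0.0000, hold=6.6211 ⇒ V=6.6211 continue  boundary S*=75.9836
step 1: (k=1,j=0): S=95.6037, (K−S)⁺=39.4363, hold=40.3916 ⇒ V=40.3916 continue | (k=1,j=1): S=151.3506, (K−S)⁺=0.0000, hold=15.0970 ⇒ V=15.0970 continue  boundary S*=-
step 0: (k=0,j=0): S=120.2900, (K−S)⁺=14.7500, hold=26.6937 ⇒ V=26.6937 continue  boundary S*=-

price = 26.6937
boundary = - - 75.9836 95.6037 75.9836 95.6037
tree:
26.6937
40.3916 15.0970
59.0564 24.8324 6.6211
74.6500 39.4363 12.2499 1.5933
87.0434 59.0564 22.2515 3.3456 0.0000
96.8934 74.6500 39.4363 7.0248 0.0000 0.0000
104.7220 87.0434 59.0564 14.7500 0.0000 0.0000 0.0000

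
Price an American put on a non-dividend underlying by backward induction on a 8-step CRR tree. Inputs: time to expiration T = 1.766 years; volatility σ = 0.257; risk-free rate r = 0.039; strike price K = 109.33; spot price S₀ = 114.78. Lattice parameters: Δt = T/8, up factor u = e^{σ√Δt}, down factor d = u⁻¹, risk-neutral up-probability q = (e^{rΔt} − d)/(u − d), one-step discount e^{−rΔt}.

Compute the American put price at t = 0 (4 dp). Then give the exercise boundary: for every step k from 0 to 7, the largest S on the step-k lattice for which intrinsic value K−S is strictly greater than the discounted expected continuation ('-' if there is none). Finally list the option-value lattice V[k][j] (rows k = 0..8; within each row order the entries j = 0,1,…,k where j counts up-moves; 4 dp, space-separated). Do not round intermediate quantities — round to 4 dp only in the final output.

Δt=0.22075, u=1.12834, d=0.88626, q=0.50557, disc=e^(-rΔt)=0.99143
k=8 terminal: V=max(K-S,0) → 65.6441 53.7111 38.5185 19.1760 0.0000 0.0000 0.0000 0.0000 0.0000
k=7: j=0 S=49.2926 intr=60.0374 cont=59.1002 V=60.0374[EX]; j=1 S=62.7571 intr=46.5729 cont=45.6357 V=46.5729[EX]; j=2 S=79.8996 intr=29.4304 cont=28.4932 V=29.4304[EX]; j=3 S=101.7245 intr=7.6055 cont=9.4000 V=9.4000[hold]; j=4 S=129.5111 intr=0.0000 cont=0.0000 V=0.0000[hold]; j=5 S=164.8876 intr=0.0000 cont=0.0000 V=0.0000[hold]; j=6 S=209.9275 intr=0.0000 cont=0.0000 V=0.0000[hold]; j=7 S=267.2702 intr=0.0000 cont=0.0000 V=0.0000[hold]  S*(7)=79.8996
k=6: j=0 S=55.6189 intr=53.7111 cont=52.7739 V=53.7111[EX]; j=1 S=70.8115 intr=38.5185 cont=37.5813 V=38.5185[EX]; j=2 S=90.1540 intr=19.1760 cont=19.1383 V=19.1760[EX]; j=3 S=114.7800 intr=0.0000 cont=4.6078 V=4.6078[hold]; j=4 S=146.1327 intr=0.0000 cont=0.0000 V=0.0000[hold]; j=5 S=186.0496 intr=0.0000 cont=0.0000 V=0.0000[hold]; j=6 S=236.8699 intr=0.0000 cont=0.0000 V=0.0000[hold]  S*(6)=90.1540
k=5: j=0 S=62.7571 intr=46.5729 cont=45.6357 V=46.5729[EX]; j=1 S=79.8996 intr=29.4304 cont=28.4932 V=29.4304[EX]; j=2 S=101.7245 intr=7.6055 cont=11.7096 V=11.7096[hold]; j=3 S=129.5111 intr=0.0000 cont=2.2587 V=2.2587[hold]; j=4 S=164.8876 intr=0.0000 cont=0.0000 V=0.0000[hold]; j=5 S=209.9275 intr=0.0000 cont=0.0000 V=0.0000[hold]  S*(5)=79.8996
k=4: j=0 S=70.8115 intr=38.5185 cont=37.5813 V=38.5185[EX]; j=1 S=90.1540 intr=19.1760 cont=20.2959 V=20.2959[hold]; j=2 S=114.7800 intr=0.0000 cont=6.8721 V=6.8721[hold]; j=3 S=146.1327 intr=0.0000 cont=1.1072 V=1.1072[hold]; j=4 S=186.0496 intr=0.0000 cont=0.0000 V=0.0000[hold]  S*(4)=70.8115
k=3: j=0 S=79.8996 intr=29.4304 cont=29.0546 V=29.4304[EX]; j=1 S=101.7245 intr=7.6055 cont=13.3935 V=13.3935[hold]; j=2 S=129.5111 intr=0.0000 cont=3.9237 V=3.9237[hold]; j=3 S=164.8876 intr=0.0000 cont=0.5428 V=0.5428[hold]  S*(3)=79.8996
k=2: j=0 S=90.1540 intr=19.1760 cont=21.1399 V=21.1399[hold]; j=1 S=114.7800 intr=0.0000 cont=8.5321 V=8.5321[hold]; j=2 S=146.1327 intr=0.0000 cont=2.1954 V=2.1954[hold]  S*(2)=-
k=1: j=0 S=101.7245 intr=7.6055 cont=14.6393 V=14.6393[hold]; j=1 S=129.5111 intr=0.0000 cont=5.2828 V=5.2828[hold]  S*(1)=-
k=0: j=0 S=114.7800 intr=0.0000 cont=9.8240 V=9.8240[hold]  S*(0)=-

price = 9.8240
boundary = - - - 79.8996 70.8115 79.8996 90.1540 79.8996
tree:
9.8240
14.6393 5.2828
21.1399 8.5321 2.1954
29.4304 13.3935 3.9237 0.5428
38.5185 20.2959 6.8721 1.1072 0.0000
46.5729 29.4304 11.7096 2.2587 0.0000 0.0000
53.7111 38.5185 19.1760 4.6078 0.0000 0.0000 0.0000
60.0374 46.5729 29.4304 9.4000 0.0000 0.0000 0.0000 0.0000
65.6441 53.7111 38.5185 19.1760 0.0000 0.0000 0.0000 0.0000 0.0000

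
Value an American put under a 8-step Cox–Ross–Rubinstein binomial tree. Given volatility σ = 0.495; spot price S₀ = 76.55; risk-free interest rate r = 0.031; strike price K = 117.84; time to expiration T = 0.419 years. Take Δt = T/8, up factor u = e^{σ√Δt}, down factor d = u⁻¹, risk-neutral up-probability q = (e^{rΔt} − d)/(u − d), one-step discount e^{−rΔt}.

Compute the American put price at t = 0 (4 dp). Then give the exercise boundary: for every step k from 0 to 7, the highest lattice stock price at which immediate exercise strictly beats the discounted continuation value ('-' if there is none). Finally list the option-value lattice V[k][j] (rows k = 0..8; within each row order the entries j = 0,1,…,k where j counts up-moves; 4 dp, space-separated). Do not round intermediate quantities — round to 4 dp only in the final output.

Δt=0.05237, u=1.11995, d=0.89290, q=0.47887, disc=e^(-rΔt)=0.99838
k=8 terminal: V=max(K-S,0) → 86.9116 79.0469 69.1823 56.8093 41.2900 21.8243 0.0000 0.0000 0.0000
k=7: j=0 S=34.6383 intr=83.2017 cont=83.0106 V=83.2017[EX]; j=1 S=43.4463 intr=74.3937 cont=74.2025 V=74.3937[EX]; j=2 S=54.4941 intr=63.3459 cont=63.1547 V=63.3459[EX]; j=3 S=68.3513 intr=49.4887 cont=49.2975 V=49.4887[EX]; j=4 S=85.7321 intr=32.1079 cont=31.9167 V=32.1079[EX]; j=5 S=107.5327 intr=10.3073 cont=11.3549 V=11.3549[hold]; j=6 S=134.8769 intr=0.0000 cont=0.0000 V=0.0000[hold]; j=7 S=169.1743 intr=0.0000 cont=0.0000 V=0.0000[hold]  S*(7)=85.7321
k=6: j=0 S=38.7931 intr=79.0469 cont=78.8557 V=79.0469[EX]; j=1 S=48.6577 intr=69.1823 cont=68.9912 V=69.1823[EX]; j=2 S=61.0307 intr=56.8093 cont=56.6181 V=56.8093[EX]; j=3 S=76.5500 intr=41.2900 cont=41.0988 V=41.2900[EX]; j=4 S=96.0157 intr=21.8243 cont=22.1340 V=22.1340[hold]; j=5 S=120.4312 intr=0.0000 cont=5.9078 V=5.9078[hold]; j=6 S=151.0553 intr=0.0000 cont=0.0000 V=0.0000[hold]  S*(6)=76.5500
k=5: j=0 S=43.4463 intr=74.3937 cont=74.2025 V=74.3937[EX]; j=1 S=54.4941 intr=63.3459 cont=63.1547 V=63.3459[EX]; j=2 S=68.3513 intr=49.4887 cont=49.2975 V=49.4887[EX]; j=3 S=85.7321 intr=32.1079 cont=32.0648 V=32.1079[EX]; j=4 S=107.5327 intr=10.3073 cont=14.3406 V=14.3406[hold]; j=5 S=134.8769 intr=0.0000 cont=3.0738 V=3.0738[hold]  S*(5)=85.7321
k=4: j=0 S=48.6577 intr=69.1823 cont=68.9912 V=69.1823[EX]; j=1 S=61.0307 intr=56.8093 cont=56.6181 V=56.8093[EX]; j=2 S=76.5500 intr=41.2900 cont=41.0988 V=41.2900[EX]; j=3 S=96.0157 intr=21.8243 cont=23.5614 V=23.5614[hold]; j=4 S=120.4312 intr=0.0000 cont=8.9308 V=8.9308[hold]  S*(4)=76.5500
k=3: j=0 S=54.4941 intr=63.3459 cont=63.1547 V=63.3459[EX]; j=1 S=68.3513 intr=49.4887 cont=49.2975 V=49.4887[EX]; j=2 S=85.7321 intr=32.1079 cont=32.7472 V=32.7472[hold]; j=3 S=107.5327 intr=10.3073 cont=16.5284 V=16.5284[hold]  S*(3)=68.3513
k=2: j=0 S=61.0307 intr=56.8093 cont=56.6181 V=56.8093[EX]; j=1 S=76.5500 intr=41.2900 cont=41.4045 V=41.4045[hold]; j=2 S=96.0157 intr=21.8243 cont=24.9400 V=24.9400[hold]  S*(2)=61.0307
k=1: j=0 S=68.3513 intr=49.4887 cont=49.3523 V=49.4887[EX]; j=1 S=85.7321 intr=32.1079 cont=33.4658 V=33.4658[hold]  S*(1)=68.3513
k=0: j=0 S=76.5500 intr=41.2900 cont=41.7481 V=41.7481[hold]  S*(0)=-

price = 41.7481
boundary = - 68.3513 61.0307 68.3513 76.5500 85.7321 76.5500 85.7321
tree:
41.7481
49.4887 33.4658
56.8093 41.4045 24.9400
63.3459 49.4887 32.7472 16.5284
69.1823 56.8093 41.2900 23.5614 8.9308
74.3937 63.3459 49.4887 32.1079 14.3406 3.0738
79.0469 69.1823 56.8093 41.2900 22.1340 5.9078 0.0000
83.2017 74.3937 63.3459 49.4887 32.1079 11.3549 0.0000 0.0000
86.9116 79.0469 69.1823 56.8093 41.2900 21.8243 0.0000 0.0000 0.0000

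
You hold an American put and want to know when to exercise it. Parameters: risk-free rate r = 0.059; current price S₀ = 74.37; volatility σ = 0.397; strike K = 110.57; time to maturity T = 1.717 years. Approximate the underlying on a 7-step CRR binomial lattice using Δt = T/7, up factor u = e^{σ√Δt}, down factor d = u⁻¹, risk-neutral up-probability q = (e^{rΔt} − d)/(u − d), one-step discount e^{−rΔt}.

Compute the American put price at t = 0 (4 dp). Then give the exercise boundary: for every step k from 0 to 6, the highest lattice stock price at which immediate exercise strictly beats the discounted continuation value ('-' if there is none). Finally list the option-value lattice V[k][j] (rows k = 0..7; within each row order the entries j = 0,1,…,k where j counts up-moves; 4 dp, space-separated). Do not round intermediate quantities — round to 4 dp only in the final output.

price = 37.8203
boundary = - 61.0952 50.1899 61.0952 74.3700 61.0952 74.3700
tree:
37.8203
49.4748 26.7147
60.3801 37.0300 16.6832
69.3388 49.4748 25.0710 8.3755
76.6985 60.3801 36.2000 14.1360 2.5781
82.7444 69.3388 49.4748 23.1384 5.1070 0.0000
87.7112 76.6985 60.3801 36.2000 10.1168 0.0000 0.0000
91.7914 82.7444 69.3388 49.4748 20.0408 0.0000 0.0000 0.0000

Δt=0.24529, u=1.21728, d=0.82150, q=0.48783, disc=e^(-rΔt)=0.98563
k=7 terminal: V=max(K-S,0) → 91.7914 82.7444 69.3388 49.4748 20.0408 0.0000 0.0000 0.0000
k=6: j=0 S=22.8588 intr=87.7112 cont=86.1226 V=87.7112[EX]; j=1 S=33.8715 intr=76.6985 cont=75.1098 V=76.6985[EX]; j=2 S=50.1899 intr=60.3801 cont=58.7915 V=60.3801[EX]; j=3 S=74.3700 intr=36.2000 cont=34.6114 V=36.2000[EX]; j=4 S=110.1994 intr=0.3706 cont=10.1168 V=10.1168[hold]; j=5 S=163.2905 intr=0.0000 cont=0.0000 V=0.0000[hold]; j=6 S=241.9594 intr=0.0000 cont=0.0000 V=0.0000[hold]  S*(6)=74.3700
k=5: j=0 S=27.8256 intr=82.7444 cont=81.1558 V=82.7444[EX]; j=1 S=41.2312 intr=69.3388 cont=67.7502 V=69.3388[EX]; j=2 S=61.0952 intr=49.4748 cont=47.8862 V=49.4748[EX]; j=3 S=90.5292 intr=20.0408 cont=23.1384 V=23.1384[hold]; j=4 S=134.1436 intr=0.0000 cont=5.1070 V=5.1070[hold]; j=5 S=198.7704 intr=0.0000 cont=0.0000 V=0.0000[hold]  S*(5)=61.0952
k=4: j=0 S=33.8715 intr=76.6985 cont=75.1098 V=76.6985[EX]; j=1 S=50.1899 intr=60.3801 cont=58.7915 V=60.3801[EX]; j=2 S=74.3700 intr=36.2000 cont=36.1008 V=36.2000[EX]; j=3 S=110.1994 intr=0.3706 cont=14.1360 V=14.1360[hold]; j=4 S=163.2905 intr=0.0000 cont=2.5781 V=2.5781[hold]  S*(4)=74.3700
k=3: j=0 S=41.2312 intr=69.3388 cont=67.7502 V=69.3388[EX]; j=1 S=61.0952 intr=49.4748 cont=47.8862 V=49.4748[EX]; j=2 S=90.5292 intr=20.0408 cont=25.0710 V=25.0710[hold]; j=3 S=134.1436 intr=0.0000 cont=8.3755 V=8.3755[hold]  S*(3)=61.0952
k=2: j=0 S=50.1899 intr=60.3801 cont=58.7915 V=60.3801[EX]; j=1 S=74.3700 intr=36.2000 cont=37.0300 V=37.0300[hold]; j=2 S=110.1994 intr=0.3706 cont=16.6832 V=16.6832[hold]  S*(2)=50.1899
k=1: j=0 S=61.0952 intr=49.4748 cont=48.2853 V=49.4748[EX]; j=1 S=90.5292 intr=20.0408 cont=26.7147 V=26.7147[hold]  S*(1)=61.0952
k=0: j=0 S=74.3700 intr=36.2000 cont=37.8203 V=37.8203[hold]  S*(0)=-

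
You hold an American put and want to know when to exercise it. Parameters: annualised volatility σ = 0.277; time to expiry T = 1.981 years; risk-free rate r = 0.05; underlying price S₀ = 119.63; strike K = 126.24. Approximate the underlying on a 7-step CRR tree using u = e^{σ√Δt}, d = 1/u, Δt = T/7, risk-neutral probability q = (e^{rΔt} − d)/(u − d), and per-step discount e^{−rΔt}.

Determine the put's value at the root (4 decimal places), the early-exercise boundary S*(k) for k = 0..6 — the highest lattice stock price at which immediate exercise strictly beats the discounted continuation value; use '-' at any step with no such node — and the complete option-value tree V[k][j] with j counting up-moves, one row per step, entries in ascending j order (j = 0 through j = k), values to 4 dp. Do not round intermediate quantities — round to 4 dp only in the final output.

Δt=0.28300, u=1.15877, d=0.86299, q=0.51141, disc=e^(-rΔt)=0.98595
k=7 terminal: V=max(K-S,0) → 83.5955 68.9793 49.3535 23.0011 0.0000 0.0000 0.0000 0.0000
k=6: j=0 S=49.4152 intr=76.8248 cont=75.0511 V=76.8248[EX]; j=1 S=66.3519 intr=59.8881 cont=58.1144 V=59.8881[EX]; j=2 S=89.0937 intr=37.1463 cont=35.3726 V=37.1463[EX]; j=3 S=119.6300 intr=6.6100 cont=11.0803 V=11.0803[hold]; j=4 S=160.6325 intr=0.0000 cont=0.0000 V=0.0000[hold]; j=5 S=215.6884 intr=0.0000 cont=0.0000 V=0.0000[hold]; j=6 S=289.6143 intr=0.0000 cont=0.0000 V=0.0000[hold]  S*(6)=89.0937
k=5: j=0 S=57.2607 intr=68.9793 cont=67.2056 V=68.9793[EX]; j=1 S=76.8865 intr=49.3535 cont=47.5798 V=49.3535[EX]; j=2 S=103.2389 intr=23.0011 cont=23.4814 V=23.4814[hold]; j=3 S=138.6235 intr=0.0000 cont=5.3377 V=5.3377[hold]; j=4 S=186.1359 intr=0.0000 cont=0.0000 V=0.0000[hold]; j=5 S=249.9329 intr=0.0000 cont=0.0000 V=0.0000[hold]  S*(5)=76.8865
k=4: j=0 S=66.3519 intr=59.8881 cont=58.1144 V=59.8881[EX]; j=1 S=89.0937 intr=37.1463 cont=35.6148 V=37.1463[EX]; j=2 S=119.6300 intr=6.6100 cont=14.0030 V=14.0030[hold]; j=3 S=160.6325 intr=0.0000 cont=2.5713 V=2.5713[hold]; j=4 S=215.6884 intr=0.0000 cont=0.0000 V=0.0000[hold]  S*(4)=89.0937
k=3: j=0 S=76.8865 intr=49.3535 cont=47.5798 V=49.3535[EX]; j=1 S=103.2389 intr=23.0011 cont=24.9551 V=24.9551[hold]; j=2 S=138.6235 intr=0.0000 cont=8.0422 V=8.0422[hold]; j=3 S=186.1359 intr=0.0000 cont=1.2387 V=1.2387[hold]  S*(3)=76.8865
k=2: j=0 S=89.0937 intr=37.1463 cont=36.3579 V=37.1463[EX]; j=1 S=119.6300 intr=6.6100 cont=16.0766 V=16.0766[hold]; j=2 S=160.6325 intr=0.0000 cont=4.4987 V=4.4987[hold]  S*(2)=89.0937
k=1: j=0 S=103.2389 intr=23.0011 cont=26.0006 V=26.0006[hold]; j=1 S=138.6235 intr=0.0000 cont=10.0129 V=10.0129[hold]  S*(1)=-
k=0: j=0 S=119.6300 intr=6.6100 cont=17.5740 V=17.5740[hold]  S*(0)=-

price = 17.5740
boundary = - - 89.0937 76.8865 89.0937 76.8865 89.0937
tree:
17.5740
26.0006 10.0129
37.1463 16.0766 4.4987
49.3535 24.9551 8.0422 1.2387
59.8881 37.1463 14.0030 2.5713 0.0000
68.9793 49.3535 23.4814 5.3377 0.0000 0.0000
76.8248 59.8881 37.1463 11.0803 0.0000 0.0000 0.0000
83.5955 68.9793 49.3535 23.0011 0.0000 0.0000 0.0000 0.0000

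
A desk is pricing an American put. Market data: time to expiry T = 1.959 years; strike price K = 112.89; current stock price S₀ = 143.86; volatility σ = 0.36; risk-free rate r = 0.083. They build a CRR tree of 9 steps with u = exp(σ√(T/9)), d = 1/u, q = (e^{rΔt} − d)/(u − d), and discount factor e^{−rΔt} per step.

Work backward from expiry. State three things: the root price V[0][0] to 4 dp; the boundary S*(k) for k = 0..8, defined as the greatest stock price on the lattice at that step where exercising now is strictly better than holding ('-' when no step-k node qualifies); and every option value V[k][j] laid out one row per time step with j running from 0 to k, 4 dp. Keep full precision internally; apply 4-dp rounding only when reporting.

Δt=0.21767  u=1.18289  d=0.84539  q=0.51213  discount=0.98210
step 9 (expiry): payoffs max(K−S,0) = 81.1611 68.4944 50.7708 25.9716 0.0000 0.0000 0.0000 0.0000 0.0000 0.0000
step 8: (k=8,j=0): S=37.5316, (K−S)⁺=75.3584, hold=73.3372 ⇒ V=75.3584 exercise | (k=8,j=1): S=52.5149, (K−S)⁺=60.3751, hold=58.3539 ⇒ V=60.3751 exercise | (k=8,j=2): S=73.4799, (K−S)⁺=39.4101, hold=37.3889 ⇒ V=39.4101 exercise | (k=8,j=3): S=102.8145, (K−S)⁺=10.0755, hold=12.4440 ⇒ V=12.4440 continue | (k=8,j=4): S=143.8600, (K−S)⁺=0.0000, hold=0.0000 ⇒ V=0.0000 continue | (k=8,j=5): S=201.2917, (K−S)⁺=0.0000, hold=0.0000 ⇒ V=0.0000 continue | (k=8,j=6): S=281.6511, (K−S)⁺=0.0000, hold=0.0000 ⇒ V=0.0000 continue | (k=8,j=7): S=394.0916, (K−S)⁺=0.0000, hold=0.0000 ⇒ V=0.0000 continue | (k=8,j=8): S=551.4205, (K−S)⁺=0.0000, hold=0.0000 ⇒ V=0.0000 continue  boundary S*=73.4799
step 7: (k=7,j=0): S=44.3956, (K−S)⁺=68.4944, hold=66.4732 ⇒ V=68.4944 exercise | (k=7,j=1): S=62.1192, (K−S)⁺=50.7708, hold=48.7496 ⇒ V=50.7708 exercise | (k=7,j=2): S=86.9184, (K−S)⁺=25.9716, hold=25.1417 ⇒ V=25.9716 exercise | (k=7,j=3): S=121.6178, (K−S)⁺=0.0000, hold=5.9624 ⇒ V=5.9624 continue | (k=7,j=4): S=170.1700, (K−S)⁺=0.0000, hold=0.0000 ⇒ V=0.0000 continue | (k=7,j=5): S=238.1051, (K−S)⁺=0.0000, hold=0.0000 ⇒ V=0.0000 continue | (k=7,j=6): S=333.1611, (K−S)⁺=0.0000, hold=0.0000 ⇒ V=0.0000 continue | (k=7,j=7): S=466.1654, (K−S)⁺=0.0000, hold=0.0000 ⇒ V=0.0000 continue  boundary S*=86.9184
step 6: (k=6,j=0): S=52.5149, (K−S)⁺=60.3751, hold=58.3539 ⇒ V=60.3751 exercise | (k=6,j=1): S=73.4799, (K−S)⁺=39.4101, hold=37.3889 ⇒ V=39.4101 exercise | (k=6,j=2): S=102.8145, (K−S)⁺=10.0755, hold=15.4429 ⇒ V=15.4429 continue | (k=6,j=3): S=143.8600, (K−S)⁺=0.0000, hold=2.8568 ⇒ V=2.8568 continue | (k=6,j=4): S=201.2917, (K−S)⁺=0.0000, hold=0.0000 ⇒ V=0.0000 continue | (k=6,j=5): S=281.6511, (K−S)⁺=0.0000, hold=0.0000 ⇒ V=0.0000 continue | (k=6,j=6): S=394.0916, (K−S)⁺=0.0000, hold=0.0000 ⇒ V=0.0000 continue  boundary S*=73.4799
step 5: (k=5,j=0): S=62.1192, (K−S)⁺=50.7708, hold=48.7496 ⇒ V=50.7708 exercise | (k=5,j=1): S=86.9184, (K−S)⁺=25.9716, hold=26.6500 ⇒ V=26.6500 continue | (k=5,j=2): S=121.6178, (K−S)⁺=0.0000, hold=8.8361 ⇒ V=8.8361 continue | (k=5,j=3): S=170.1700, (K−S)⁺=0.0000, hold=1.3688 ⇒ V=1.3688 continue | (k=5,j=4): S=238.1051, (K−S)⁺=0.0000, hold=0.0000 ⇒ V=0.0000 continue | (k=5,j=5): S=333.1611, (K−S)⁺=0.0000, hold=0.0000 ⇒ V=0.0000 continue  boundary S*=62.1192
step 4: (k=4,j=0): S=73.4799, (K−S)⁺=39.4101, hold=37.7301 ⇒ V=39.4101 exercise | (k=4,j=1): S=102.8145, (K−S)⁺=10.0755, hold=17.2133 ⇒ V=17.2133 continue | (k=4,j=2): S=143.8600, (K−S)⁺=0.0000, hold=4.9222 ⇒ V=4.9222 continue | (k=4,j=3): S=201.2917, (K−S)⁺=0.0000, hold=0.6559 ⇒ V=0.6559 continue | (k=4,j=4): S=281.6511, (K−S)⁺=0.0000, hold=0.0000 ⇒ V=0.0000 continue  boundary S*=73.4799
step 3: (k=3,j=0): S=86.9184, (K−S)⁺=25.9716, hold=27.5404 ⇒ V=27.5404 continue | (k=3,j=1): S=121.6178, (K−S)⁺=0.0000, hold=10.7232 ⇒ V=10.7232 continue | (k=3,j=2): S=170.1700, (K−S)⁺=0.0000, hold=2.6883 ⇒ V=2.6883 continue | (k=3,j=3): S=238.1051, (K−S)⁺=0.0000, hold=0.3142 ⇒ V=0.3142 continue  boundary S*=-
step 2: (k=2,j=0): S=102.8145, (K−S)⁺=10.0755, hold=18.5890 ⇒ V=18.5890 continue | (k=2,j=1): S=143.8600, (K−S)⁺=0.0000, hold=6.4900 ⇒ V=6.4900 continue | (k=2,j=2): S=201.2917, (K−S)⁺=0.0000, hold=1.4461 ⇒ V=1.4461 continue  boundary S*=-
step 1: (k=1,j=0): S=121.6178, (K−S)⁺=0.0000, hold=12.1709 ⇒ V=12.1709 continue | (k=1,j=1): S=170.1700, (K−S)⁺=0.0000, hold=3.8369 ⇒ V=3.8369 continue  boundary S*=-
step 0: (k=0,j=0): S=143.8600, (K−S)⁺=0.0000, hold=7.7614 ⇒ V=7.7614 continue  boundary S*=-

price = 7.7614
boundary = - - - - 73.4799 62.1192 73.4799 86.9184 73.4799
tree:
7.7614
12.1709 3.8369
18.5890 6.4900 1.4461
27.5404 10.7232 2.6883 0.3142
39.4101 17.2133 4.9222 0.6559 0.0000
50.7708 26.6500 8.8361 1.3688 0.0000 0.0000
60.3751 39.4101 15.4429 2.8568 0.0000 0.0000 0.0000
68.4944 50.7708 25.9716 5.9624 0.0000 0.0000 0.0000 0.0000
75.3584 60.3751 39.4101 12.4440 0.0000 0.0000 0.0000 0.0000 0.0000
81.1611 68.4944 50.7708 25.9716 0.0000 0.0000 0.0000 0.0000 0.0000 0.0000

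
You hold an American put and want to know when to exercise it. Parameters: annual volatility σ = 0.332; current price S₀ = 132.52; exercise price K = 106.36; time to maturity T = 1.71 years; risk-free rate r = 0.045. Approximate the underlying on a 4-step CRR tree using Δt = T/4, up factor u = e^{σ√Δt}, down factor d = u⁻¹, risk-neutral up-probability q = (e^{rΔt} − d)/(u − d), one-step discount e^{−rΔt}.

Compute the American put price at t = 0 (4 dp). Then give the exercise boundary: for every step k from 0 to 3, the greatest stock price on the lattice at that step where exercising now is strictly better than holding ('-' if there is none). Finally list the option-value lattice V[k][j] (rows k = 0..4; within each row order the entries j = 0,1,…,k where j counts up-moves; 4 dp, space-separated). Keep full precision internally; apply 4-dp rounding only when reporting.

Δt=0.42750  u=1.24244  d=0.80487  q=0.49033  discount=0.98095
step 4 (expiry): payoffs max(K−S,0) = 50.7457 20.5112 0.0000 0.0000 0.0000
step 3: (k=3,j=0): S=69.0972, (K−S)⁺=37.2628, hold=35.2363 ⇒ V=37.2628 exercise | (k=3,j=1): S=106.6615, (K−S)⁺=0.0000, hold=10.2547 ⇒ V=10.2547 continue | (k=3,j=2): S=164.6475, (K−S)⁺=0.0000, hold=0.0000 ⇒ V=0.0000 continue | (k=3,j=3): S=254.1572, (K−S)⁺=0.0000, hold=0.0000 ⇒ V=0.0000 continue  boundary S*=69.0972
step 2: (k=2,j=0): S=85.8488, (K−S)⁺=20.5112, hold=23.5621 ⇒ V=23.5621 continue | (k=2,j=1): S=132.5200, (K−S)⁺=0.0000, hold=5.1269 ⇒ V=5.1269 continue | (k=2,j=2): S=204.5638, (K−S)⁺=0.0000, hold=0.0000 ⇒ V=0.0000 continue  boundary S*=-
step 1: (k=1,j=0): S=106.6615, (K−S)⁺=0.0000, hold=14.2460 ⇒ V=14.2460 continue | (k=1,j=1): S=164.6475, (K−S)⁺=0.0000, hold=2.5632 ⇒ V=2.5632 continue  boundary S*=-
step 0: (k=0,j=0): S=132.5200, (K−S)⁺=0.0000, hold=8.3552 ⇒ V=8.3552 continue  boundary S*=-

price = 8.3552
boundary = - - - 69.0972
tree:
8.3552
14.2460 2.5632
23.5621 5.1269 0.0000
37.2628 10.2547 0.0000 0.0000
50.7457 20.5112 0.0000 0.0000 0.0000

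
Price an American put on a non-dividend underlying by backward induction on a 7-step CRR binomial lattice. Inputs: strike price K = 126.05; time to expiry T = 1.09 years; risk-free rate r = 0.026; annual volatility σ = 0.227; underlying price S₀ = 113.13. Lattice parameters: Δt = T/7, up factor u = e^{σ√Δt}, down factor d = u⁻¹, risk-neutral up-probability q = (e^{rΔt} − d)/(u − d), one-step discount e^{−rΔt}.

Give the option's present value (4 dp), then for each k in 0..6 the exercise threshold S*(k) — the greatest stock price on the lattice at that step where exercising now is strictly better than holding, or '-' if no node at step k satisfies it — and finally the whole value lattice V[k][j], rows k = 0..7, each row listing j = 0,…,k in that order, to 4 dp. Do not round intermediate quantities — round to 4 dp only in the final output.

price = 17.1465
boundary = - - 94.5743 86.4711 94.5743 103.4369 113.1300
tree:
17.1465
23.6623 10.7758
31.4757 16.0482 5.5957
39.5789 23.0135 9.2197 2.0206
46.9878 31.4757 14.7460 3.7733 0.2859
53.7619 39.5789 22.6131 7.0058 0.5744 0.0000
59.9556 46.9878 31.4757 12.9200 1.1541 0.0000 0.0000
65.6187 53.7619 39.5789 22.6131 2.3186 0.0000 0.0000 0.0000

Δt=0.15571, u=1.09371, d=0.91432, q=0.50024, disc=e^(-rΔt)=0.99596
k=7 terminal: V=max(K-S,0) → 65.6187 53.7619 39.5789 22.6131 2.3186 0.0000 0.0000 0.0000
k=6: j=0 S=66.0944 intr=59.9556 cont=59.4463 V=59.9556[EX]; j=1 S=79.0622 intr=46.9878 cont=46.4785 V=46.9878[EX]; j=2 S=94.5743 intr=31.4757 cont=30.9664 V=31.4757[EX]; j=3 S=113.1300 intr=12.9200 cont=12.4107 V=12.9200[EX]; j=4 S=135.3263 intr=0.0000 cont=1.1541 V=1.1541[hold]; j=5 S=161.8776 intr=0.0000 cont=0.0000 V=0.0000[hold]; j=6 S=193.6382 intr=0.0000 cont=0.0000 V=0.0000[hold]  S*(6)=113.1300
k=5: j=0 S=72.2881 intr=53.7619 cont=53.2526 V=53.7619[EX]; j=1 S=86.4711 intr=39.5789 cont=39.0696 V=39.5789[EX]; j=2 S=103.4369 intr=22.6131 cont=22.1038 V=22.6131[EX]; j=3 S=123.7314 intr=2.3186 cont=7.0058 V=7.0058[hold]; j=4 S=148.0077 intr=0.0000 cont=0.5744 V=0.5744[hold]; j=5 S=177.0471 intr=0.0000 cont=0.0000 V=0.0000[hold]  S*(5)=103.4369
k=4: j=0 S=79.0622 intr=46.9878 cont=46.4785 V=46.9878[EX]; j=1 S=94.5743 intr=31.4757 cont=30.9664 V=31.4757[EX]; j=2 S=113.1300 intr=12.9200 cont=14.7460 V=14.7460[hold]; j=3 S=135.3263 intr=0.0000 cont=3.7733 V=3.7733[hold]; j=4 S=161.8776 intr=0.0000 cont=0.2859 V=0.2859[hold]  S*(4)=94.5743
k=3: j=0 S=86.4711 intr=39.5789 cont=39.0696 V=39.5789[EX]; j=1 S=103.4369 intr=22.6131 cont=23.0135 V=23.0135[hold]; j=2 S=123.7314 intr=2.3186 cont=9.2197 V=9.2197[hold]; j=3 S=148.0077 intr=0.0000 cont=2.0206 V=2.0206[hold]  S*(3)=86.4711
k=2: j=0 S=94.5743 intr=31.4757 cont=31.1659 V=31.4757[EX]; j=1 S=113.1300 intr=12.9200 cont=16.0482 V=16.0482[hold]; j=2 S=135.3263 intr=0.0000 cont=5.5957 V=5.5957[hold]  S*(2)=94.5743
k=1: j=0 S=103.4369 intr=22.6131 cont=23.6623 V=23.6623[hold]; j=1 S=123.7314 intr=2.3186 cont=10.7758 V=10.7758[hold]  S*(1)=-
k=0: j=0 S=113.1300 intr=12.9200 cont=17.1465 V=17.1465[hold]  S*(0)=-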